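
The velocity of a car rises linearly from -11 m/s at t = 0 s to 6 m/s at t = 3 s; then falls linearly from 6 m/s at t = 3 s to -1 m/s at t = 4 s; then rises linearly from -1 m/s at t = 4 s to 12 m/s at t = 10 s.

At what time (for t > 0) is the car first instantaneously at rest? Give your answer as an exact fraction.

v changes sign on 0–3 s (from -11 to 6); the graph is linear there, so v = 0 at t = 0 + (11)·(3 − 0)/(6 − -11) = 33/17 s.

t = 33/17 s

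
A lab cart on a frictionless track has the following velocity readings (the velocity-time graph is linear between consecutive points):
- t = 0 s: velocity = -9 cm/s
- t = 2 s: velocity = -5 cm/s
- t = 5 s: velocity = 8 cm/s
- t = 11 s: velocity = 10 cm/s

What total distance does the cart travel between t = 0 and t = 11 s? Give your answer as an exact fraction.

2035/26 cm

Distance (not displacement) is the total path length: add the absolute areas under v-t.
0–2 s: |½(-9 + -5)(2)| = 14 cm
2–5 s: v = 0 at t = 41/13 s; triangle areas 75/26 + 96/13 = 267/26 cm
5–11 s: |½(8 + 10)(6)| = 54 cm
Total distance = 2035/26 cm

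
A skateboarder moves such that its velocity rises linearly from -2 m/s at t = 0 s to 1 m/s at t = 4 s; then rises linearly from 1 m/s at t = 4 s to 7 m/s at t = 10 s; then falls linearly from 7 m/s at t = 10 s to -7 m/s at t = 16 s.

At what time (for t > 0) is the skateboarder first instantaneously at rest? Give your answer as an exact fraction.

t = 8/3 s

v changes sign on 0–4 s (from -2 to 1); the graph is linear there, so v = 0 at t = 0 + (2)·(4 − 0)/(1 − -2) = 8/3 s.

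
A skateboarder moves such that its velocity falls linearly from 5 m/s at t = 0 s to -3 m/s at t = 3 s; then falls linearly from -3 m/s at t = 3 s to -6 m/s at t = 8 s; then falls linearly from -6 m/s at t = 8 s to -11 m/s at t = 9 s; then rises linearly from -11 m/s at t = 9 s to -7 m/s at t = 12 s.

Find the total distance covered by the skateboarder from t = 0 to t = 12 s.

64.375 m

Total distance travelled is ∫|v| dt — sum the magnitudes of each area piece.
0–3 s: v = 0 at t = 1.875 s; triangle areas 4.6875 + 1.6875 = 6.375 m
3–8 s: |½(-3 + -6)(5)| = 22.5 m
8–9 s: |½(-6 + -11)(1)| = 8.5 m
9–12 s: |½(-11 + -7)(3)| = 27 m
Total distance = 64.375 m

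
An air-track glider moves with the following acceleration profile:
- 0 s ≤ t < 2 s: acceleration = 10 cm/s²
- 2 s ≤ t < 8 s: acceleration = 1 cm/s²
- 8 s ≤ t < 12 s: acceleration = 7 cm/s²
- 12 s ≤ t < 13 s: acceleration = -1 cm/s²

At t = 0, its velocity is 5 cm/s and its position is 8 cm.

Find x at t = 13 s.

On each constant-a segment, Δv = aΔt and Δx = v₀Δt + ½aΔt²; chain segment to segment.
0–2 s: v starts 5 cm/s; Δx = 5·2 + ½·10·2² = 30 cm; v ends 25 cm/s.
2–8 s: v starts 25 cm/s; Δx = 25·6 + ½·1·6² = 168 cm; v ends 31 cm/s.
8–12 s: v starts 31 cm/s; Δx = 31·4 + ½·7·4² = 180 cm; v ends 59 cm/s.
12–13 s: v starts 59 cm/s; Δx = 59·1 + ½·-1·1² = 58.5 cm; v ends 58 cm/s.
x(13) = 8 + Σ Δx = 444.5 cm.

444.5 cm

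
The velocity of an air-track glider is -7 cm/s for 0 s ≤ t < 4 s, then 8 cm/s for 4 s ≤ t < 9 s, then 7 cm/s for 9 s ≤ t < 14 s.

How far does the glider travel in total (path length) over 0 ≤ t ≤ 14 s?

Distance (not displacement) is the total path length: add the absolute areas under v-t.
0–4 s: |-7| × 4 = 28 cm
4–9 s: |8| × 5 = 40 cm
9–14 s: |7| × 5 = 35 cm
Total distance = 103 cm

103 cm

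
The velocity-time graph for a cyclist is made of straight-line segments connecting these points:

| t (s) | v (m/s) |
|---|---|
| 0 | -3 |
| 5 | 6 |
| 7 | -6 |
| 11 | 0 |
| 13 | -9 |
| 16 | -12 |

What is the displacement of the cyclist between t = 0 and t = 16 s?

Net displacement equals the area under the velocity-time graph (areas below the axis count negative).
0–5 s: ½(-3 + 6)(5) = 7.5 m
5–7 s: ½(6 + -6)(2) = 0 m
7–11 s: ½(-6 + 0)(4) = -12 m
11–13 s: ½(0 + -9)(2) = -9 m
13–16 s: ½(-9 + -12)(3) = -31.5 m
Net displacement = -45 m

-45 m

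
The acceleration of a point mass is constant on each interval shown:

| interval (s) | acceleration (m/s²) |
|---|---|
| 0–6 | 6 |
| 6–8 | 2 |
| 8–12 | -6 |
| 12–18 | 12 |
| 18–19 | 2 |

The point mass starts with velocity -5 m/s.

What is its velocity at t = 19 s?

Δv equals the area under the a-t graph; then v = v₀ + Δv.
0–6 s: 6 × 6 = 36 m/s
6–8 s: 2 × 2 = 4 m/s
8–12 s: -6 × 4 = -24 m/s
12–18 s: 12 × 6 = 72 m/s
18–19 s: 2 × 1 = 2 m/s
Δv = 90 m/s, so v(19) = -5 + (90) = 85 m/s.

85 m/s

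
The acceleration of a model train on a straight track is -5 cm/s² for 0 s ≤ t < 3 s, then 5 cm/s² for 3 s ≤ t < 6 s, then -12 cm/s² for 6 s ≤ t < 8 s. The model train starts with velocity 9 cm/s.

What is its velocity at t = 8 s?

Δv equals the area under the a-t graph; then v = v₀ + Δv.
0–3 s: -5 × 3 = -15 cm/s
3–6 s: 5 × 3 = 15 cm/s
6–8 s: -12 × 2 = -24 cm/s
Δv = -24 cm/s, so v(8) = 9 + (-24) = -15 cm/s.

-15 cm/s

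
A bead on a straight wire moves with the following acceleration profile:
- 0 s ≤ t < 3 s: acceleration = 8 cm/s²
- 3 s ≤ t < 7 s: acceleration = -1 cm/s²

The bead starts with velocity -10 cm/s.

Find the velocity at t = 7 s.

Δv equals the area under the a-t graph; then v = v₀ + Δv.
0–3 s: 8 × 3 = 24 cm/s
3–7 s: -1 × 4 = -4 cm/s
Δv = 20 cm/s, so v(7) = -10 + (20) = 10 cm/s.

10 cm/s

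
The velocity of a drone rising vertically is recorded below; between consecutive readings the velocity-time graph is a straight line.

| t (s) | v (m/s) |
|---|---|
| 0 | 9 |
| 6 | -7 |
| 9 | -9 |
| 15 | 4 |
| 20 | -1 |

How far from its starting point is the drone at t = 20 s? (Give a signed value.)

-25.5 m

Displacement is the signed area under the v-t curve.
0–6 s: ½(9 + -7)(6) = 6 m
6–9 s: ½(-7 + -9)(3) = -24 m
9–15 s: ½(-9 + 4)(6) = -15 m
15–20 s: ½(4 + -1)(5) = 7.5 m
Net displacement = -25.5 m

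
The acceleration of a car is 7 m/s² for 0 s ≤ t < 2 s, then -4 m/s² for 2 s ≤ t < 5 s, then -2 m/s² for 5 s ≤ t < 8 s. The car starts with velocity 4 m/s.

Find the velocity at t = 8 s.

0 m/s

Δv equals the area under the a-t graph; then v = v₀ + Δv.
0–2 s: 7 × 2 = 14 m/s
2–5 s: -4 × 3 = -12 m/s
5–8 s: -2 × 3 = -6 m/s
Δv = -4 m/s, so v(8) = 4 + (-4) = 0 m/s.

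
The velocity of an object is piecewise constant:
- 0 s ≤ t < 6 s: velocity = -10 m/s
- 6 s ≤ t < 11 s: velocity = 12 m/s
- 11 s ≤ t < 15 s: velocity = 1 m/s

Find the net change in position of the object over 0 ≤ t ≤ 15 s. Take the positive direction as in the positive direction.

Displacement is the signed area under the v-t curve.
0–6 s: -10 × 6 = -60 m
6–11 s: 12 × 5 = 60 m
11–15 s: 1 × 4 = 4 m
Net displacement = 4 m

4 m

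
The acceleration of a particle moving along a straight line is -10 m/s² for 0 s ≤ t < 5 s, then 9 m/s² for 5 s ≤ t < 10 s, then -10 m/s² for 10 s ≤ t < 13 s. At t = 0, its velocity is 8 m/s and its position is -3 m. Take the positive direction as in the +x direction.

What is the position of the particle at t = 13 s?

On each constant-a segment, Δv = aΔt and Δx = v₀Δt + ½aΔt²; chain segment to segment.
0–5 s: v starts 8 m/s; Δx = 8·5 + ½·-10·5² = -85 m; v ends -42 m/s.
5–10 s: v starts -42 m/s; Δx = -42·5 + ½·9·5² = -97.5 m; v ends 3 m/s.
10–13 s: v starts 3 m/s; Δx = 3·3 + ½·-10·3² = -36 m; v ends -27 m/s.
x(13) = -3 + Σ Δx = -221.5 m.

-221.5 m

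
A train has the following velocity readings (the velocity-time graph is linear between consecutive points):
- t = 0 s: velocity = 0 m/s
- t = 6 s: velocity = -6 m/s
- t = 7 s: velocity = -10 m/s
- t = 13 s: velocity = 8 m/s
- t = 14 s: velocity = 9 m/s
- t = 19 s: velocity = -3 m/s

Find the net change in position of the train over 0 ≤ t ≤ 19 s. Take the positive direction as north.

Displacement is the signed area under the v-t curve.
0–6 s: ½(0 + -6)(6) = -18 m
6–7 s: ½(-6 + -10)(1) = -8 m
7–13 s: ½(-10 + 8)(6) = -6 m
13–14 s: ½(8 + 9)(1) = 8.5 m
14–19 s: ½(9 + -3)(5) = 15 m
Net displacement = -8.5 m

-8.5 m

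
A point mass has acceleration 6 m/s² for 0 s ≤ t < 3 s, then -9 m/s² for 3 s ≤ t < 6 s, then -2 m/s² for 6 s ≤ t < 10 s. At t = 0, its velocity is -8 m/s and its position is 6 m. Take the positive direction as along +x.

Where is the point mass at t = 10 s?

-85.5 m

On each constant-a segment, Δv = aΔt and Δx = v₀Δt + ½aΔt²; chain segment to segment.
0–3 s: v starts -8 m/s; Δx = -8·3 + ½·6·3² = 3 m; v ends 10 m/s.
3–6 s: v starts 10 m/s; Δx = 10·3 + ½·-9·3² = -10.5 m; v ends -17 m/s.
6–10 s: v starts -17 m/s; Δx = -17·4 + ½·-2·4² = -84 m; v ends -25 m/s.
x(10) = 6 + Σ Δx = -85.5 m.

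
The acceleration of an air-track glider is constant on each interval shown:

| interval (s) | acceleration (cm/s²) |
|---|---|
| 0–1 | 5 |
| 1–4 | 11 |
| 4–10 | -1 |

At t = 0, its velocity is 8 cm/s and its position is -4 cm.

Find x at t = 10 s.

353 cm

On each constant-a segment, Δv = aΔt and Δx = v₀Δt + ½aΔt²; chain segment to segment.
0–1 s: v starts 8 cm/s; Δx = 8·1 + ½·5·1² = 10.5 cm; v ends 13 cm/s.
1–4 s: v starts 13 cm/s; Δx = 13·3 + ½·11·3² = 88.5 cm; v ends 46 cm/s.
4–10 s: v starts 46 cm/s; Δx = 46·6 + ½·-1·6² = 258 cm; v ends 40 cm/s.
x(10) = -4 + Σ Δx = 353 cm.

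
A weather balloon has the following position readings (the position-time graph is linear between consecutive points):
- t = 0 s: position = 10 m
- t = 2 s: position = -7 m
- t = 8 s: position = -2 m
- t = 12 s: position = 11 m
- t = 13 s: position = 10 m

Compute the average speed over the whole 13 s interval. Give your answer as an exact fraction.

Average speed = (total path length)/(elapsed time); on a piecewise-linear x-t graph the path length is Σ|Δx|.
0–2 s: |Δx| = |-7 − 10| = 17 m
2–8 s: |Δx| = |-2 − -7| = 5 m
8–12 s: |Δx| = |11 − -2| = 13 m
12–13 s: |Δx| = |10 − 11| = 1 m
Total path = 36 m; average speed = 36/13 = 36/13 m/s.

36/13 m/s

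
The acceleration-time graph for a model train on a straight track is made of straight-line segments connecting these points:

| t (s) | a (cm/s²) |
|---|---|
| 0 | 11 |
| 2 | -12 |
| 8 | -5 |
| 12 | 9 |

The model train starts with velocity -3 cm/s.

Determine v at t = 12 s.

Δv equals the area under the a-t graph; then v = v₀ + Δv.
0–2 s: ½(11 + -12)(2) = -1 cm/s
2–8 s: ½(-12 + -5)(6) = -51 cm/s
8–12 s: ½(-5 + 9)(4) = 8 cm/s
Δv = -44 cm/s, so v(12) = -3 + (-44) = -47 cm/s.

-47 cm/s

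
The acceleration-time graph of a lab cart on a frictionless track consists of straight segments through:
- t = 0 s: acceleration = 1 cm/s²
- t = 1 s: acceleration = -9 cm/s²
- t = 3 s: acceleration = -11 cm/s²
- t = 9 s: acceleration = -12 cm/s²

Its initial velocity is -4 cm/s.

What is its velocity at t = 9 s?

-97 cm/s

Δv equals the area under the a-t graph; then v = v₀ + Δv.
0–1 s: ½(1 + -9)(1) = -4 cm/s
1–3 s: ½(-9 + -11)(2) = -20 cm/s
3–9 s: ½(-11 + -12)(6) = -69 cm/s
Δv = -93 cm/s, so v(9) = -4 + (-93) = -97 cm/s.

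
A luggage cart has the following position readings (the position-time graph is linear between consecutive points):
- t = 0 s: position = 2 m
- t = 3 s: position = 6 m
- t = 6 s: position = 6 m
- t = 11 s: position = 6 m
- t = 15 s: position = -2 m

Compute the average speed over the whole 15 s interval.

0.8 m/s

Average speed = (total path length)/(elapsed time); on a piecewise-linear x-t graph the path length is Σ|Δx|.
0–3 s: |Δx| = |6 − 2| = 4 m
3–6 s: |Δx| = |6 − 6| = 0 m
6–11 s: |Δx| = |6 − 6| = 0 m
11–15 s: |Δx| = |-2 − 6| = 8 m
Total path = 12 m; average speed = 12/15 = 0.8 m/s.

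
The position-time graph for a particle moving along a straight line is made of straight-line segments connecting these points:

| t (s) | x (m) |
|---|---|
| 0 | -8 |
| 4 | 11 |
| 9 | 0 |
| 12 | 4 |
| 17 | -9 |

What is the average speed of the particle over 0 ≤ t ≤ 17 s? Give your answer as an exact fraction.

47/17 m/s

Average speed = (total path length)/(elapsed time); on a piecewise-linear x-t graph the path length is Σ|Δx|.
0–4 s: |Δx| = |11 − -8| = 19 m
4–9 s: |Δx| = |0 − 11| = 11 m
9–12 s: |Δx| = |4 − 0| = 4 m
12–17 s: |Δx| = |-9 − 4| = 13 m
Total path = 47 m; average speed = 47/17 = 47/17 m/s.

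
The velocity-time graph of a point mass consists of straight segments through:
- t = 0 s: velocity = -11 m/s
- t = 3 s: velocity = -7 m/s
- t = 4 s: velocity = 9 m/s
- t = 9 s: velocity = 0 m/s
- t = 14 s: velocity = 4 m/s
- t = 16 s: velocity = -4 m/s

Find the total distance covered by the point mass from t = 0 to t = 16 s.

Total distance travelled is ∫|v| dt — sum the magnitudes of each area piece.
0–3 s: |½(-11 + -7)(3)| = 27 m
3–4 s: v = 0 at t = 3.4375 s; triangle areas 1.53125 + 2.53125 = 4.0625 m
4–9 s: |½(9 + 0)(5)| = 22.5 m
9–14 s: |½(0 + 4)(5)| = 10 m
14–16 s: v = 0 at t = 15 s; triangle areas 2 + 2 = 4 m
Total distance = 67.5625 m

67.5625 m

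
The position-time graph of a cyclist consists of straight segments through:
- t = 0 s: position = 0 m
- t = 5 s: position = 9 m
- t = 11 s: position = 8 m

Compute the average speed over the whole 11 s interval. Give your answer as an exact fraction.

10/11 m/s

Average speed = (total path length)/(elapsed time); on a piecewise-linear x-t graph the path length is Σ|Δx|.
0–5 s: |Δx| = |9 − 0| = 9 m
5–11 s: |Δx| = |8 − 9| = 1 m
Total path = 10 m; average speed = 10/11 = 10/11 m/s.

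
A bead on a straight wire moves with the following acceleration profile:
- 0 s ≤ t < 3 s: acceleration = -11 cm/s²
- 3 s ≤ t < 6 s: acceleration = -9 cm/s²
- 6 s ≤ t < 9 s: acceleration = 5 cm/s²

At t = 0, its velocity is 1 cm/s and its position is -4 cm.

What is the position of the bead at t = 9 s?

-341.5 cm

On each constant-a segment, Δv = aΔt and Δx = v₀Δt + ½aΔt²; chain segment to segment.
0–3 s: v starts 1 cm/s; Δx = 1·3 + ½·-11·3² = -46.5 cm; v ends -32 cm/s.
3–6 s: v starts -32 cm/s; Δx = -32·3 + ½·-9·3² = -136.5 cm; v ends -59 cm/s.
6–9 s: v starts -59 cm/s; Δx = -59·3 + ½·5·3² = -154.5 cm; v ends -44 cm/s.
x(9) = -4 + Σ Δx = -341.5 cm.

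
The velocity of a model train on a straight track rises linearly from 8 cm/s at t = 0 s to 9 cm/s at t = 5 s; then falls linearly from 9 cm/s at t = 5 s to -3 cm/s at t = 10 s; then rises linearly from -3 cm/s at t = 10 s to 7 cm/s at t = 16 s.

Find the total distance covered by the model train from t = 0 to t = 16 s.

78.65 cm

Total distance travelled is ∫|v| dt — sum the magnitudes of each area piece.
0–5 s: |½(8 + 9)(5)| = 42.5 cm
5–10 s: v = 0 at t = 8.75 s; triangle areas 16.875 + 1.875 = 18.75 cm
10–16 s: v = 0 at t = 11.8 s; triangle areas 2.7 + 14.7 = 17.4 cm
Total distance = 78.65 cm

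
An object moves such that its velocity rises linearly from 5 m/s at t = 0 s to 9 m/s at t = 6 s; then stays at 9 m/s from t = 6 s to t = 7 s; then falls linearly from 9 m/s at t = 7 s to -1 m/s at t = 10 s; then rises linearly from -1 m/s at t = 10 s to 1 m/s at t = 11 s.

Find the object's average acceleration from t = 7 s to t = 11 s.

-2 m/s²

Average acceleration = Δv/Δt = (1 − 9)/(11 − 7) = -2 m/s².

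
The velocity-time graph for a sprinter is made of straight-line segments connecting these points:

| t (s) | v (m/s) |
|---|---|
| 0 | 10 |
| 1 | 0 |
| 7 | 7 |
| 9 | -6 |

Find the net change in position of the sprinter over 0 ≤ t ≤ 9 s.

Net displacement equals the area under the velocity-time graph (areas below the axis count negative).
0–1 s: ½(10 + 0)(1) = 5 m
1–7 s: ½(0 + 7)(6) = 21 m
7–9 s: ½(7 + -6)(2) = 1 m
Net displacement = 27 m

27 m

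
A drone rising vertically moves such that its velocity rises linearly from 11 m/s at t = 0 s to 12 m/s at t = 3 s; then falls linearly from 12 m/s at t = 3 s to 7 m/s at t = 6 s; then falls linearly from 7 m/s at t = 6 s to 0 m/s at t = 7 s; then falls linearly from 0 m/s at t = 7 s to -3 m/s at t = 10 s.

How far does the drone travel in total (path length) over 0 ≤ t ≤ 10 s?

71 m

Total distance travelled is ∫|v| dt — sum the magnitudes of each area piece.
0–3 s: |½(11 + 12)(3)| = 34.5 m
3–6 s: |½(12 + 7)(3)| = 28.5 m
6–7 s: |½(7 + 0)(1)| = 3.5 m
7–10 s: |½(0 + -3)(3)| = 4.5 m
Total distance = 71 m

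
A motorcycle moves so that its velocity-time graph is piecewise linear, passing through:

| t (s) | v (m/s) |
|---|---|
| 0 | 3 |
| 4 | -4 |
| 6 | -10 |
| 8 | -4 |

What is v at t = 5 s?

On 4–6 s the graph is linear from -4 to -10 m/s: v(5) = -4 + (-10 − -4)·(5 − 4)/(6 − 4) = -7 m/s.

-7 m/s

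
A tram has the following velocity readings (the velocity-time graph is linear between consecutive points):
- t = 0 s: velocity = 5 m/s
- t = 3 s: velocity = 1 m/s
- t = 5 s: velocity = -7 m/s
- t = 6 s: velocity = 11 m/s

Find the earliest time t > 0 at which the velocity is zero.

v changes sign on 3–5 s (from 1 to -7); the graph is linear there, so v = 0 at t = 3 + (-1)·(5 − 3)/(-7 − 1) = 3.25 s.

t = 3.25 s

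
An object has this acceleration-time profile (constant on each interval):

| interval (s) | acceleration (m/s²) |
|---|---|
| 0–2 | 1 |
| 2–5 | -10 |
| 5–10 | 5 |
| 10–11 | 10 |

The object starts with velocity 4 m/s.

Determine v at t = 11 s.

Δv equals the area under the a-t graph; then v = v₀ + Δv.
0–2 s: 1 × 2 = 2 m/s
2–5 s: -10 × 3 = -30 m/s
5–10 s: 5 × 5 = 25 m/s
10–11 s: 10 × 1 = 10 m/s
Δv = 7 m/s, so v(11) = 4 + (7) = 11 m/s.

11 m/s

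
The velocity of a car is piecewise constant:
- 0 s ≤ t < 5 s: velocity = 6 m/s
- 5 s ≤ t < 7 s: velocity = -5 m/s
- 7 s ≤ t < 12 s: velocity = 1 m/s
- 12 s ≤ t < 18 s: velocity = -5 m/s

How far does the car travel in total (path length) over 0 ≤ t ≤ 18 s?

75 m

Total distance travelled is ∫|v| dt — sum the magnitudes of each area piece.
0–5 s: |6| × 5 = 30 m
5–7 s: |-5| × 2 = 10 m
7–12 s: |1| × 5 = 5 m
12–18 s: |-5| × 6 = 30 m
Total distance = 75 m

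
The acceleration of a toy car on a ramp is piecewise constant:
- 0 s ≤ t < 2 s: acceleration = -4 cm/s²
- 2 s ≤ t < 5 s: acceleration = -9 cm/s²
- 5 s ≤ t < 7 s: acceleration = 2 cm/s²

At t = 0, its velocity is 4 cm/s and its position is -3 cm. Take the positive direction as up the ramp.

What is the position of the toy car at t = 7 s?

-113.5 cm

On each constant-a segment, Δv = aΔt and Δx = v₀Δt + ½aΔt²; chain segment to segment.
0–2 s: v starts 4 cm/s; Δx = 4·2 + ½·-4·2² = 0 cm; v ends -4 cm/s.
2–5 s: v starts -4 cm/s; Δx = -4·3 + ½·-9·3² = -52.5 cm; v ends -31 cm/s.
5–7 s: v starts -31 cm/s; Δx = -31·2 + ½·2·2² = -58 cm; v ends -27 cm/s.
x(7) = -3 + Σ Δx = -113.5 cm.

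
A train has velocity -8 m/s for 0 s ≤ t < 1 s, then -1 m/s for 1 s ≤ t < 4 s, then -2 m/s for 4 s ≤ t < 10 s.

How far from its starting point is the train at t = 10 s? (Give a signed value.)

-23 m

Net displacement equals the area under the velocity-time graph (areas below the axis count negative).
0–1 s: -8 × 1 = -8 m
1–4 s: -1 × 3 = -3 m
4–10 s: -2 × 6 = -12 m
Net displacement = -23 m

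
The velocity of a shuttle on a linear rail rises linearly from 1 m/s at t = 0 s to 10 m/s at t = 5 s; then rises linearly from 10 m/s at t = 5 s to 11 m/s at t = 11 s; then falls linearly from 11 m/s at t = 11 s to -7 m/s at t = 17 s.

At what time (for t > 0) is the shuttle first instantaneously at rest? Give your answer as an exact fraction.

t = 44/3 s

v changes sign on 11–17 s (from 11 to -7); the graph is linear there, so v = 0 at t = 11 + (-11)·(17 − 11)/(-7 − 11) = 44/3 s.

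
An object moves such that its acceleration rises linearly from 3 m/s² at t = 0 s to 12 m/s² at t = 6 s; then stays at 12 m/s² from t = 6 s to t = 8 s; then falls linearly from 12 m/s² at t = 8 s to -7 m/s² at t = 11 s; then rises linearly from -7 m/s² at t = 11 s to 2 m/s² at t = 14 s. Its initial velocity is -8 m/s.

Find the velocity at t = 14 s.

Δv equals the area under the a-t graph; then v = v₀ + Δv.
0–6 s: ½(3 + 12)(6) = 45 m/s
6–8 s: 12 × 2 = 24 m/s
8–11 s: ½(12 + -7)(3) = 7.5 m/s
11–14 s: ½(-7 + 2)(3) = -7.5 m/s
Δv = 69 m/s, so v(14) = -8 + (69) = 61 m/s.

61 m/s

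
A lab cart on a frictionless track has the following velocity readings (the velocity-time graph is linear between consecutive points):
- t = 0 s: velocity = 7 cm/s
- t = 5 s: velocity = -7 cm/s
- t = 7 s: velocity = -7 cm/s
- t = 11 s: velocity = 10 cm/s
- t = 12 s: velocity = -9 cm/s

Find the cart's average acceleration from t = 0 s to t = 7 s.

-2 cm/s²

Average acceleration = Δv/Δt = (-7 − 7)/(7 − 0) = -2 cm/s².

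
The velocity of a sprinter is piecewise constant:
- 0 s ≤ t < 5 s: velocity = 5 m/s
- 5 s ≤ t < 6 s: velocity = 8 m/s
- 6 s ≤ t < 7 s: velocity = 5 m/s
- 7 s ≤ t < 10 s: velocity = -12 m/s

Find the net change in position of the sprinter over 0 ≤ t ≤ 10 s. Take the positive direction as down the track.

Net displacement equals the area under the velocity-time graph (areas below the axis count negative).
0–5 s: 5 × 5 = 25 m
5–6 s: 8 × 1 = 8 m
6–7 s: 5 × 1 = 5 m
7–10 s: -12 × 3 = -36 m
Net displacement = 2 m

2 m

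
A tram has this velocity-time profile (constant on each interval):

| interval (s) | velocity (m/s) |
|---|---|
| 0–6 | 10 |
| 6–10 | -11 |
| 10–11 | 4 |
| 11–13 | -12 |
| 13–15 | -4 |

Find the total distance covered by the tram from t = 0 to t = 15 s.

140 m

Total distance travelled is ∫|v| dt — sum the magnitudes of each area piece.
0–6 s: |10| × 6 = 60 m
6–10 s: |-11| × 4 = 44 m
10–11 s: |4| × 1 = 4 m
11–13 s: |-12| × 2 = 24 m
13–15 s: |-4| × 2 = 8 m
Total distance = 140 m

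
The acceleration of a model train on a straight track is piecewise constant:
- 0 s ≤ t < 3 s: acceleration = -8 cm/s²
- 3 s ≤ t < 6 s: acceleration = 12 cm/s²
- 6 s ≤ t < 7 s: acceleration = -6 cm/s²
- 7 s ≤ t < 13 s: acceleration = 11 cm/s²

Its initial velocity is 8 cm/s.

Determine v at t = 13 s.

80 cm/s

Δv equals the area under the a-t graph; then v = v₀ + Δv.
0–3 s: -8 × 3 = -24 cm/s
3–6 s: 12 × 3 = 36 cm/s
6–7 s: -6 × 1 = -6 cm/s
7–13 s: 11 × 6 = 66 cm/s
Δv = 72 cm/s, so v(13) = 8 + (72) = 80 cm/s.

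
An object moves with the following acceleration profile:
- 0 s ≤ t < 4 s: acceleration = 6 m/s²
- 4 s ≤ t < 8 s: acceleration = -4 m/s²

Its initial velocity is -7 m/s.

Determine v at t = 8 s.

Δv equals the area under the a-t graph; then v = v₀ + Δv.
0–4 s: 6 × 4 = 24 m/s
4–8 s: -4 × 4 = -16 m/s
Δv = 8 m/s, so v(8) = -7 + (8) = 1 m/s.

1 m/s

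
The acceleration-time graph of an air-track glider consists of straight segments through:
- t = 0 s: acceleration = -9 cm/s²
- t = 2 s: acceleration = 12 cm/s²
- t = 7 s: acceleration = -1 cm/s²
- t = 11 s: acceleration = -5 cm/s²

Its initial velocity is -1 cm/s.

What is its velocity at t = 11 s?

Δv equals the area under the a-t graph; then v = v₀ + Δv.
0–2 s: ½(-9 + 12)(2) = 3 cm/s
2–7 s: ½(12 + -1)(5) = 27.5 cm/s
7–11 s: ½(-1 + -5)(4) = -12 cm/s
Δv = 18.5 cm/s, so v(11) = -1 + (18.5) = 17.5 cm/s.

17.5 cm/s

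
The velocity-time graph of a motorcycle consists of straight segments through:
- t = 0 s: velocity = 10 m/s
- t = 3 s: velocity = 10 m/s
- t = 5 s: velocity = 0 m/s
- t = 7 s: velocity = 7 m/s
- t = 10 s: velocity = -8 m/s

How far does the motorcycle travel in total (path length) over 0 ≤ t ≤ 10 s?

58.3 m

Distance (not displacement) is the total path length: add the absolute areas under v-t.
0–3 s: |10| × 3 = 30 m
3–5 s: |½(10 + 0)(2)| = 10 m
5–7 s: |½(0 + 7)(2)| = 7 m
7–10 s: v = 0 at t = 8.4 s; triangle areas 4.9 + 6.4 = 11.3 m
Total distance = 58.3 m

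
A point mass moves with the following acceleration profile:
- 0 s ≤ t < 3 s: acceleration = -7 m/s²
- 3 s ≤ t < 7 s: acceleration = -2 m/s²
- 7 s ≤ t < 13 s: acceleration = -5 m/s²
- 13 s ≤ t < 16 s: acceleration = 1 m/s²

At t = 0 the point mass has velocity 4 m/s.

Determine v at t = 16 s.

-52 m/s

Δv equals the area under the a-t graph; then v = v₀ + Δv.
0–3 s: -7 × 3 = -21 m/s
3–7 s: -2 × 4 = -8 m/s
7–13 s: -5 × 6 = -30 m/s
13–16 s: 1 × 3 = 3 m/s
Δv = -56 m/s, so v(16) = 4 + (-56) = -52 m/s.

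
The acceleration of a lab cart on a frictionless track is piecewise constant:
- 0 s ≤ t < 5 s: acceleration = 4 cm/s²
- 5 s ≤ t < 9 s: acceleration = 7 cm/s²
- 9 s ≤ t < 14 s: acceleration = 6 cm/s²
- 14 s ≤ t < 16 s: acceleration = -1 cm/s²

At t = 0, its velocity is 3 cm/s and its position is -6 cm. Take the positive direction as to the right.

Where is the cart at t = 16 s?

On each constant-a segment, Δv = aΔt and Δx = v₀Δt + ½aΔt²; chain segment to segment.
0–5 s: v starts 3 cm/s; Δx = 3·5 + ½·4·5² = 65 cm; v ends 23 cm/s.
5–9 s: v starts 23 cm/s; Δx = 23·4 + ½·7·4² = 148 cm; v ends 51 cm/s.
9–14 s: v starts 51 cm/s; Δx = 51·5 + ½·6·5² = 330 cm; v ends 81 cm/s.
14–16 s: v starts 81 cm/s; Δx = 81·2 + ½·-1·2² = 160 cm; v ends 79 cm/s.
x(16) = -6 + Σ Δx = 697 cm.

697 cm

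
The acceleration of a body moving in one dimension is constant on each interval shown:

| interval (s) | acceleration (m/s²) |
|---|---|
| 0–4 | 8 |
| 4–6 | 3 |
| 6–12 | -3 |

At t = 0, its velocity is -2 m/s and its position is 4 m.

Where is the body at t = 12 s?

288 m

On each constant-a segment, Δv = aΔt and Δx = v₀Δt + ½aΔt²; chain segment to segment.
0–4 s: v starts -2 m/s; Δx = -2·4 + ½·8·4² = 56 m; v ends 30 m/s.
4–6 s: v starts 30 m/s; Δx = 30·2 + ½·3·2² = 66 m; v ends 36 m/s.
6–12 s: v starts 36 m/s; Δx = 36·6 + ½·-3·6² = 162 m; v ends 18 m/s.
x(12) = 4 + Σ Δx = 288 m.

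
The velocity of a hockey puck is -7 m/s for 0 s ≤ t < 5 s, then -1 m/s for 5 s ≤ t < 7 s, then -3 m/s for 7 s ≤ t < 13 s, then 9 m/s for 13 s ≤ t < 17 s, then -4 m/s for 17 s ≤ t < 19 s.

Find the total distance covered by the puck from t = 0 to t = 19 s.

99 m

Total distance travelled is ∫|v| dt — sum the magnitudes of each area piece.
0–5 s: |-7| × 5 = 35 m
5–7 s: |-1| × 2 = 2 m
7–13 s: |-3| × 6 = 18 m
13–17 s: |9| × 4 = 36 m
17–19 s: |-4| × 2 = 8 m
Total distance = 99 m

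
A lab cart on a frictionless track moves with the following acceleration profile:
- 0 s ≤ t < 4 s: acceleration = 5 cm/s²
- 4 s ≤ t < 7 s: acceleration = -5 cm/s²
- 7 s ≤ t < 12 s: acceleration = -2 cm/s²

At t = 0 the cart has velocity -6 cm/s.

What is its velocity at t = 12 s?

Δv equals the area under the a-t graph; then v = v₀ + Δv.
0–4 s: 5 × 4 = 20 cm/s
4–7 s: -5 × 3 = -15 cm/s
7–12 s: -2 × 5 = -10 cm/s
Δv = -5 cm/s, so v(12) = -6 + (-5) = -11 cm/s.

-11 cm/s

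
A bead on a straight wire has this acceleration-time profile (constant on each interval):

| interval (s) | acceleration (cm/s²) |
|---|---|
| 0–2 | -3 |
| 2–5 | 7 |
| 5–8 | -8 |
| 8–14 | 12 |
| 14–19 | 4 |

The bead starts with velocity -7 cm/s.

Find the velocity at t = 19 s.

Δv equals the area under the a-t graph; then v = v₀ + Δv.
0–2 s: -3 × 2 = -6 cm/s
2–5 s: 7 × 3 = 21 cm/s
5–8 s: -8 × 3 = -24 cm/s
8–14 s: 12 × 6 = 72 cm/s
14–19 s: 4 × 5 = 20 cm/s
Δv = 83 cm/s, so v(19) = -7 + (83) = 76 cm/s.

76 cm/s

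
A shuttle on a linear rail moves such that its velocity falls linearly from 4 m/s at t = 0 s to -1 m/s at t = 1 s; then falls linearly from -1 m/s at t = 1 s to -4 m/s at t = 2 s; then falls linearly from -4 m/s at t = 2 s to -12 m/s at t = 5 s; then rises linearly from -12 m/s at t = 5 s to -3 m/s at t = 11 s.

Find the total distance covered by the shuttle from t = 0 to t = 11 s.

73.2 m

Total distance travelled is ∫|v| dt — sum the magnitudes of each area piece.
0–1 s: v = 0 at t = 0.8 s; triangle areas 1.6 + 0.1 = 1.7 m
1–2 s: |½(-1 + -4)(1)| = 2.5 m
2–5 s: |½(-4 + -12)(3)| = 24 m
5–11 s: |½(-12 + -3)(6)| = 45 m
Total distance = 73.2 m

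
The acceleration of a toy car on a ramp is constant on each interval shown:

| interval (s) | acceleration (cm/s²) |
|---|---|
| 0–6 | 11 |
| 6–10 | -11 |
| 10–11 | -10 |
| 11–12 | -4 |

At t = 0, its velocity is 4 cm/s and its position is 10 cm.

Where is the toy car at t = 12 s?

459 cm

On each constant-a segment, Δv = aΔt and Δx = v₀Δt + ½aΔt²; chain segment to segment.
0–6 s: v starts 4 cm/s; Δx = 4·6 + ½·11·6² = 222 cm; v ends 70 cm/s.
6–10 s: v starts 70 cm/s; Δx = 70·4 + ½·-11·4² = 192 cm; v ends 26 cm/s.
10–11 s: v starts 26 cm/s; Δx = 26·1 + ½·-10·1² = 21 cm; v ends 16 cm/s.
11–12 s: v starts 16 cm/s; Δx = 16·1 + ½·-4·1² = 14 cm; v ends 12 cm/s.
x(12) = 10 + Σ Δx = 459 cm.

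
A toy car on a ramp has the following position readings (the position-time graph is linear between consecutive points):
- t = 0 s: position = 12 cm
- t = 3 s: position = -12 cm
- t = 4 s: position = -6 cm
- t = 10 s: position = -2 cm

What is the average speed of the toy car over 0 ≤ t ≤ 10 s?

3.4 cm/s

Average speed = (total path length)/(elapsed time); on a piecewise-linear x-t graph the path length is Σ|Δx|.
0–3 s: |Δx| = |-12 − 12| = 24 cm
3–4 s: |Δx| = |-6 − -12| = 6 cm
4–10 s: |Δx| = |-2 − -6| = 4 cm
Total path = 34 cm; average speed = 34/10 = 3.4 cm/s.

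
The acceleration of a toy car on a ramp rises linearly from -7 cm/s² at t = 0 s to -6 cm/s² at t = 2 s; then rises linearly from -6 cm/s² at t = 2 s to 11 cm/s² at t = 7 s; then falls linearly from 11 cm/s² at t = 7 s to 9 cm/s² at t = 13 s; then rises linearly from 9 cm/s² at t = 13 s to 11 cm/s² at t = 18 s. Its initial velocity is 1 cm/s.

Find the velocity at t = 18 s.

Δv equals the area under the a-t graph; then v = v₀ + Δv.
0–2 s: ½(-7 + -6)(2) = -13 cm/s
2–7 s: ½(-6 + 11)(5) = 12.5 cm/s
7–13 s: ½(11 + 9)(6) = 60 cm/s
13–18 s: ½(9 + 11)(5) = 50 cm/s
Δv = 109.5 cm/s, so v(18) = 1 + (109.5) = 110.5 cm/s.

110.5 cm/s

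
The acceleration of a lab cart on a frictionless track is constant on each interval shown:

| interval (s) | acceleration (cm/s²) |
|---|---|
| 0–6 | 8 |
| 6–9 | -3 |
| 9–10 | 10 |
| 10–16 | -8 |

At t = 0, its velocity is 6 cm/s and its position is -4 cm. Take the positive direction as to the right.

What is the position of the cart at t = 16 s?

On each constant-a segment, Δv = aΔt and Δx = v₀Δt + ½aΔt²; chain segment to segment.
0–6 s: v starts 6 cm/s; Δx = 6·6 + ½·8·6² = 180 cm; v ends 54 cm/s.
6–9 s: v starts 54 cm/s; Δx = 54·3 + ½·-3·3² = 148.5 cm; v ends 45 cm/s.
9–10 s: v starts 45 cm/s; Δx = 45·1 + ½·10·1² = 50 cm; v ends 55 cm/s.
10–16 s: v starts 55 cm/s; Δx = 55·6 + ½·-8·6² = 186 cm; v ends 7 cm/s.
x(16) = -4 + Σ Δx = 560.5 cm.

560.5 cm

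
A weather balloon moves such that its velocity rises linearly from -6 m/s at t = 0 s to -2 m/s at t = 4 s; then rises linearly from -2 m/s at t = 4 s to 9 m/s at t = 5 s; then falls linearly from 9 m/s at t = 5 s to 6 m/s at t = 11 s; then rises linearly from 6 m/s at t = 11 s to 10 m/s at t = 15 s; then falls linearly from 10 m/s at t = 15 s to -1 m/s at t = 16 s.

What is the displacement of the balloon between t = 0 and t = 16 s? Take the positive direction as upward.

Net displacement equals the area under the velocity-time graph (areas below the axis count negative).
0–4 s: ½(-6 + -2)(4) = -16 m
4–5 s: ½(-2 + 9)(1) = 3.5 m
5–11 s: ½(9 + 6)(6) = 45 m
11–15 s: ½(6 + 10)(4) = 32 m
15–16 s: ½(10 + -1)(1) = 4.5 m
Net displacement = 69 m

69 m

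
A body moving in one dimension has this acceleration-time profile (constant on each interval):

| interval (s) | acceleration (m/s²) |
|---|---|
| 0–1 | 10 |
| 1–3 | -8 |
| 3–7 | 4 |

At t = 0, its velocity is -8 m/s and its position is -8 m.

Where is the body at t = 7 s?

On each constant-a segment, Δv = aΔt and Δx = v₀Δt + ½aΔt²; chain segment to segment.
0–1 s: v starts -8 m/s; Δx = -8·1 + ½·10·1² = -3 m; v ends 2 m/s.
1–3 s: v starts 2 m/s; Δx = 2·2 + ½·-8·2² = -12 m; v ends -14 m/s.
3–7 s: v starts -14 m/s; Δx = -14·4 + ½·4·4² = -24 m; v ends 2 m/s.
x(7) = -8 + Σ Δx = -47 m.

-47 m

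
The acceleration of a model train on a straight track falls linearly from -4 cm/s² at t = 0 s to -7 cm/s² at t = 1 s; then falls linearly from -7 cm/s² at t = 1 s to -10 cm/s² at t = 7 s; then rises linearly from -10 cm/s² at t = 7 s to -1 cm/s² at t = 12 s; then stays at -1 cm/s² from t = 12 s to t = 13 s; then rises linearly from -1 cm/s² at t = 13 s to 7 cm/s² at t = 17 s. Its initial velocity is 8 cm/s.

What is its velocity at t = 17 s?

-65 cm/s

Δv equals the area under the a-t graph; then v = v₀ + Δv.
0–1 s: ½(-4 + -7)(1) = -5.5 cm/s
1–7 s: ½(-7 + -10)(6) = -51 cm/s
7–12 s: ½(-10 + -1)(5) = -27.5 cm/s
12–13 s: -1 × 1 = -1 cm/s
13–17 s: ½(-1 + 7)(4) = 12 cm/s
Δv = -73 cm/s, so v(17) = 8 + (-73) = -65 cm/s.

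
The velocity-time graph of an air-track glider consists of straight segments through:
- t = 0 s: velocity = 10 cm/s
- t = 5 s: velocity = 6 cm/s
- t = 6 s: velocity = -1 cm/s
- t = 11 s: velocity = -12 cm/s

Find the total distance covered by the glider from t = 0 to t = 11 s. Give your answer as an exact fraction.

526/7 cm

Distance (not displacement) is the total path length: add the absolute areas under v-t.
0–5 s: |½(10 + 6)(5)| = 40 cm
5–6 s: v = 0 at t = 41/7 s; triangle areas 18/7 + 1/14 = 37/14 cm
6–11 s: |½(-1 + -12)(5)| = 32.5 cm
Total distance = 526/7 cm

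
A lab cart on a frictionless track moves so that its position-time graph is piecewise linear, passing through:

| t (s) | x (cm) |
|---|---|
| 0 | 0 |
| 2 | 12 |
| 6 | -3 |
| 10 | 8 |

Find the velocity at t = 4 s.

-3.75 cm/s

Velocity is the slope of the x-t graph on 2–6 s: (-3 − 12)/(6 − 2) = -3.75 cm/s.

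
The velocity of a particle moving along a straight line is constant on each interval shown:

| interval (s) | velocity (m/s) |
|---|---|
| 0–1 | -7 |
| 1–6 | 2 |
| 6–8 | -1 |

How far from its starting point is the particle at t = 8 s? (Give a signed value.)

1 m

Net displacement equals the area under the velocity-time graph (areas below the axis count negative).
0–1 s: -7 × 1 = -7 m
1–6 s: 2 × 5 = 10 m
6–8 s: -1 × 2 = -2 m
Net displacement = 1 m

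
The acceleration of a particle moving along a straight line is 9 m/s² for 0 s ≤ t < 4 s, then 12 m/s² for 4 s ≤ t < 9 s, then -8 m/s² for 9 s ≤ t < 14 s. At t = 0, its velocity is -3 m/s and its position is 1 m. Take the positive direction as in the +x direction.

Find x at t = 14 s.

741 m

On each constant-a segment, Δv = aΔt and Δx = v₀Δt + ½aΔt²; chain segment to segment.
0–4 s: v starts -3 m/s; Δx = -3·4 + ½·9·4² = 60 m; v ends 33 m/s.
4–9 s: v starts 33 m/s; Δx = 33·5 + ½·12·5² = 315 m; v ends 93 m/s.
9–14 s: v starts 93 m/s; Δx = 93·5 + ½·-8·5² = 365 m; v ends 53 m/s.
x(14) = 1 + Σ Δx = 741 m.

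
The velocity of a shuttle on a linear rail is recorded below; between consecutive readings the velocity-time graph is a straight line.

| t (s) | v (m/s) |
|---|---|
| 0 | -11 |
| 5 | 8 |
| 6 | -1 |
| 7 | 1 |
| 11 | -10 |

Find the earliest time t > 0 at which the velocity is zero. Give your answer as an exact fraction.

t = 55/19 s

v changes sign on 0–5 s (from -11 to 8); the graph is linear there, so v = 0 at t = 0 + (11)·(5 − 0)/(8 − -11) = 55/19 s.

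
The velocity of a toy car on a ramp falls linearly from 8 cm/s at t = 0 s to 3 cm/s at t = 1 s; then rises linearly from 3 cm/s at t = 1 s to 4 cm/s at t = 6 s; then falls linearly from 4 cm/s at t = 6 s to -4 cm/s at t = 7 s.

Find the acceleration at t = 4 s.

0.2 cm/s²

Acceleration is the slope of the v-t graph on 1–6 s: (4 − 3)/(6 − 1) = 0.2 cm/s².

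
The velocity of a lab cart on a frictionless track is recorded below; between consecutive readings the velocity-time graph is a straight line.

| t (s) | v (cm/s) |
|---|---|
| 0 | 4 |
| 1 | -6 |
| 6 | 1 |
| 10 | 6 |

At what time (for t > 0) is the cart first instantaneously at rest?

v changes sign on 0–1 s (from 4 to -6); the graph is linear there, so v = 0 at t = 0 + (-4)·(1 − 0)/(-6 − 4) = 0.4 s.

t = 0.4 s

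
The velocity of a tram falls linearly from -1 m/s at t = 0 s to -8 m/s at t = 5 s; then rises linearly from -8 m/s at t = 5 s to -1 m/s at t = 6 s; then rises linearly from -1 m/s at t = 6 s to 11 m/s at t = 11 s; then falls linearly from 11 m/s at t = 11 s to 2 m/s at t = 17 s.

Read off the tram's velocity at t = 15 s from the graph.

5 m/s

On 11–17 s the graph is linear from 11 to 2 m/s: v(15) = 11 + (2 − 11)·(15 − 11)/(17 − 11) = 5 m/s.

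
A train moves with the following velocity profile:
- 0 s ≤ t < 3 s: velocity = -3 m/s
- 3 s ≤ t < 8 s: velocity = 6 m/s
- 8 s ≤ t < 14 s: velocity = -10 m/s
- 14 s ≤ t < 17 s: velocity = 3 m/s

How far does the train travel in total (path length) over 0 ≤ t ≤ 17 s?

108 m

Total distance travelled is ∫|v| dt — sum the magnitudes of each area piece.
0–3 s: |-3| × 3 = 9 m
3–8 s: |6| × 5 = 30 m
8–14 s: |-10| × 6 = 60 m
14–17 s: |3| × 3 = 9 m
Total distance = 108 m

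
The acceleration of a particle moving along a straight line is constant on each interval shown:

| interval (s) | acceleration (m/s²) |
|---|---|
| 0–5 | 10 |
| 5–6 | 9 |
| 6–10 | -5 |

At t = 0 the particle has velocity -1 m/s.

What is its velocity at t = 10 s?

38 m/s

Δv equals the area under the a-t graph; then v = v₀ + Δv.
0–5 s: 10 × 5 = 50 m/s
5–6 s: 9 × 1 = 9 m/s
6–10 s: -5 × 4 = -20 m/s
Δv = 39 m/s, so v(10) = -1 + (39) = 38 m/s.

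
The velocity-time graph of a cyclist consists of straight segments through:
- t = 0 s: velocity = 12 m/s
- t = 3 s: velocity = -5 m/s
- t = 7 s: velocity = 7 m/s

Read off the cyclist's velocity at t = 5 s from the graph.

1 m/s

On 3–7 s the graph is linear from -5 to 7 m/s: v(5) = -5 + (7 − -5)·(5 − 3)/(7 − 3) = 1 m/s.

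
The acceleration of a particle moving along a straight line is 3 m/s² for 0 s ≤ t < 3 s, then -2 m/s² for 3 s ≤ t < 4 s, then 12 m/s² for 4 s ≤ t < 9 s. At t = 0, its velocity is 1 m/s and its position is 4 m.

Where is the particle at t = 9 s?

On each constant-a segment, Δv = aΔt and Δx = v₀Δt + ½aΔt²; chain segment to segment.
0–3 s: v starts 1 m/s; Δx = 1·3 + ½·3·3² = 16.5 m; v ends 10 m/s.
3–4 s: v starts 10 m/s; Δx = 10·1 + ½·-2·1² = 9 m; v ends 8 m/s.
4–9 s: v starts 8 m/s; Δx = 8·5 + ½·12·5² = 190 m; v ends 68 m/s.
x(9) = 4 + Σ Δx = 219.5 m.

219.5 m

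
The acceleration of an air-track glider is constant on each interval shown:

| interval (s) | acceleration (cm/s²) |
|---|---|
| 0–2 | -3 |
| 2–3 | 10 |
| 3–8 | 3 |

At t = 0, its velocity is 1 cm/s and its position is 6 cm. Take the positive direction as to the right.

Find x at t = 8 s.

64.5 cm

On each constant-a segment, Δv = aΔt and Δx = v₀Δt + ½aΔt²; chain segment to segment.
0–2 s: v starts 1 cm/s; Δx = 1·2 + ½·-3·2² = -4 cm; v ends -5 cm/s.
2–3 s: v starts -5 cm/s; Δx = -5·1 + ½·10·1² = 0 cm; v ends 5 cm/s.
3–8 s: v starts 5 cm/s; Δx = 5·5 + ½·3·5² = 62.5 cm; v ends 20 cm/s.
x(8) = 6 + Σ Δx = 64.5 cm.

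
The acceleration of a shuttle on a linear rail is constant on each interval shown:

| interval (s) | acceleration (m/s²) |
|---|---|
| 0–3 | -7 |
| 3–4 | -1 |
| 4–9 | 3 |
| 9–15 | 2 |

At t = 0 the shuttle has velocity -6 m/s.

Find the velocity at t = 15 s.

-1 m/s

Δv equals the area under the a-t graph; then v = v₀ + Δv.
0–3 s: -7 × 3 = -21 m/s
3–4 s: -1 × 1 = -1 m/s
4–9 s: 3 × 5 = 15 m/s
9–15 s: 2 × 6 = 12 m/s
Δv = 5 m/s, so v(15) = -6 + (5) = -1 m/s.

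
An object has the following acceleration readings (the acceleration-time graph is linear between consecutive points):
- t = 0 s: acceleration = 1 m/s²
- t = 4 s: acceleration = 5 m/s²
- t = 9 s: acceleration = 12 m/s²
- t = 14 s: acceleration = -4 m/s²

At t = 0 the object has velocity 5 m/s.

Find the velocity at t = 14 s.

Δv equals the area under the a-t graph; then v = v₀ + Δv.
0–4 s: ½(1 + 5)(4) = 12 m/s
4–9 s: ½(5 + 12)(5) = 42.5 m/s
9–14 s: ½(12 + -4)(5) = 20 m/s
Δv = 74.5 m/s, so v(14) = 5 + (74.5) = 79.5 m/s.

79.5 m/s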